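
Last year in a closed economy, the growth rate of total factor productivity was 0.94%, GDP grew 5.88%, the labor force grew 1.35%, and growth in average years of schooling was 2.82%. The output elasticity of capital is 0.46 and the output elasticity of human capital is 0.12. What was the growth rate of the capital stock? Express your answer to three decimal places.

Labor's share = 1 − 0.46 − 0.12 = 0.42.
gY = gA + 0.12×2.82 + 0.42×1.35 + 0.46×g.
0.46×g = 5.88 − 0.94 − 0.9054 = 4.0346.
g = 4.0346 / 0.46 = 8.77087%.

8.771%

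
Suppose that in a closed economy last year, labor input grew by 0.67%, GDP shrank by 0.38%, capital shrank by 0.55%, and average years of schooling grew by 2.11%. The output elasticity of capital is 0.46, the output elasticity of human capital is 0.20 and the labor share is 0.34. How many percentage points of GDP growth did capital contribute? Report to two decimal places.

Contribution = share × growth = 0.46 × (-0.55) = -0.253 pp.

-0.25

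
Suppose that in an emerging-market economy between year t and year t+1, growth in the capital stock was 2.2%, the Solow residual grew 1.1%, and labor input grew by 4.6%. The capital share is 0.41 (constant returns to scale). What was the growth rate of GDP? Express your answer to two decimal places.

Labor's share = 1 − 0.41 = 0.59.
The capital stock: 0.41 × 2.2 = 0.902 pp.
Labor input: 0.59 × 4.6 = 2.714 pp.
Output growth = 1.1 + 3.616 = 4.716%.

GDP grew 4.72%.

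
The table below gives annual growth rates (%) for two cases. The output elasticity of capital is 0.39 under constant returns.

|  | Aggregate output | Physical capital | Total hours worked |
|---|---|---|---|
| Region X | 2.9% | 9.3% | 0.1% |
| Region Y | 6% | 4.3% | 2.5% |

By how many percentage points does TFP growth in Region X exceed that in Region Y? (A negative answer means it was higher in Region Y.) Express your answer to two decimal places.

-3.59 percentage points

Labor's share = 1 − 0.39 = 0.61.
Region X: TFP = 2.9 − 3.627 − 0.061 = -0.788%.
Region Y: TFP = 6 − 1.677 − 1.525 = 2.798%.
Difference = -0.788 − (2.798) = -3.586 pp.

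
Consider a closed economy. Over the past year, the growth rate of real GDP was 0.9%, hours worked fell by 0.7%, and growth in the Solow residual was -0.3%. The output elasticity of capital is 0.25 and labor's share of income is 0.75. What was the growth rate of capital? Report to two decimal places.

Labor's share = 1 − 0.25 = 0.75.
gY = gA + 0.75×(-0.7) + 0.25×g.
0.25×g = 0.9 + 0.3 + 0.525 = 1.725.
g = 1.725 / 0.25 = 6.9%.

Capital growth was 6.90%.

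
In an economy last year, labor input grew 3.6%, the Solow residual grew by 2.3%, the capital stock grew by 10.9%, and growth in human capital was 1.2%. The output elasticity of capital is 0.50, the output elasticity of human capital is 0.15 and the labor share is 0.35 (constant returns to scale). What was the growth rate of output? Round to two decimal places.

Labor's share = 1 − 0.5 − 0.15 = 0.35.
The capital stock: 0.5 × 10.9 = 5.45 pp.
Human capital: 0.15 × 1.2 = 0.18 pp.
Labor input: 0.35 × 3.6 = 1.26 pp.
Output growth = 2.3 + 6.89 = 9.19%.

9.19%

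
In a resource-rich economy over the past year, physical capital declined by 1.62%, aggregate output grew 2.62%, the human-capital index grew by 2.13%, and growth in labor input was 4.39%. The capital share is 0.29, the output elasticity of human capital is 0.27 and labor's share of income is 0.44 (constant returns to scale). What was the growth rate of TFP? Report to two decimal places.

0.58%

Labor's share = 1 − 0.29 − 0.27 = 0.44.
Physical capital: 0.29 × (-1.62) = -0.4698 pp.
The human-capital index: 0.27 × 2.13 = 0.5751 pp.
Labor input: 0.44 × 4.39 = 1.9316 pp.
TFP growth = 2.62 − 2.0369 = 0.5831%.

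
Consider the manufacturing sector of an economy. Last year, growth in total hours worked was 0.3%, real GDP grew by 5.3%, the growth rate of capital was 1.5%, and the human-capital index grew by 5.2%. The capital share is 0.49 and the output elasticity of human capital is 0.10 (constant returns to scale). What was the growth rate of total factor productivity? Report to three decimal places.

3.922%

Labor's share = 1 − 0.49 − 0.1 = 0.41.
Capital: 0.49 × 1.5 = 0.735 pp.
The human-capital index: 0.1 × 5.2 = 0.52 pp.
Total hours worked: 0.41 × 0.3 = 0.123 pp.
TFP growth = 5.3 − 1.378 = 3.922%.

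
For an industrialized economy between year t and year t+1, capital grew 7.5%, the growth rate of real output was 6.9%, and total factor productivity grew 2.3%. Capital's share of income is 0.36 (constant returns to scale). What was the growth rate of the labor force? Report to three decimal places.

2.969%

Labor's share = 1 − 0.36 = 0.64.
gY = gA + 0.36×7.5 + 0.64×g.
0.64×g = 6.9 − 2.3 − 2.7 = 1.9.
g = 1.9 / 0.64 = 2.96875%.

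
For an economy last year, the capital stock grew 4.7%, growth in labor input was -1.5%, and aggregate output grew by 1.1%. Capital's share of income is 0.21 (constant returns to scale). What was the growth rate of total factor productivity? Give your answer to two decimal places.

Labor's share = 1 − 0.21 = 0.79.
The capital stock: 0.21 × 4.7 = 0.987 pp.
Labor input: 0.79 × (-1.5) = -1.185 pp.
TFP growth = 1.1 + 0.198 = 1.298%.

Total factor productivity growth was 1.30%.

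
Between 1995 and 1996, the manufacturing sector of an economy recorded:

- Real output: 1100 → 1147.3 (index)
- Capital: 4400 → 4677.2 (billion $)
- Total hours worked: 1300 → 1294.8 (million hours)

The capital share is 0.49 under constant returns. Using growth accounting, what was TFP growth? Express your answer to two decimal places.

1.42%

Real output growth = (1147.3 − 1100) / 1100 = 4.3%.
Capital growth = (4677.2 − 4400) / 4400 = 6.3%.
Total hours worked growth = (1294.8 − 1300) / 1300 = -0.4%.
Labor's share = 1 − 0.49 = 0.51.
Capital: 0.49 × 6.3 = 3.087 pp.
Total hours worked: 0.51 × (-0.4) = -0.204 pp.
TFP growth = 4.3 − 2.883 = 1.417%.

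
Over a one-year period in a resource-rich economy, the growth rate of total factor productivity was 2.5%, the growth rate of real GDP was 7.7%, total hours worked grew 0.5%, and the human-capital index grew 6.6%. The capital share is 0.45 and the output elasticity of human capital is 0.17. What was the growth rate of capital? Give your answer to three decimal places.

Labor's share = 1 − 0.45 − 0.17 = 0.38.
gY = gA + 0.17×6.6 + 0.38×0.5 + 0.45×g.
0.45×g = 7.7 − 2.5 − 1.312 = 3.888.
g = 3.888 / 0.45 = 8.64%.

8.640%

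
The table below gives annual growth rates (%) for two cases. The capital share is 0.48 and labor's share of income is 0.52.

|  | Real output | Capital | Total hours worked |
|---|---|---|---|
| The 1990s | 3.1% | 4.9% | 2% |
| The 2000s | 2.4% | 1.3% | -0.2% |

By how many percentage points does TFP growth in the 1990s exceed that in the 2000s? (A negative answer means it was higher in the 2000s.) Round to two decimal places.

-2.17 percentage points

Labor's share = 1 − 0.48 = 0.52.
The 1990s: TFP = 3.1 − 2.352 − 1.04 = -0.292%.
The 2000s: TFP = 2.4 − 0.624 + 0.104 = 1.88%.
Difference = -0.292 − (1.88) = -2.172 pp.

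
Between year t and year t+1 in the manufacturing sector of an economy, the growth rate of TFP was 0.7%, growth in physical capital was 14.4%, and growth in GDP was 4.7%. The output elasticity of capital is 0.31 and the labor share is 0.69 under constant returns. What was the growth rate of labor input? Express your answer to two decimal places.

-0.67%

Labor's share = 1 − 0.31 = 0.69.
gY = gA + 0.31×14.4 + 0.69×g.
0.69×g = 4.7 − 0.7 − 4.464 = -0.464.
g = -0.464 / 0.69 = -0.6725%.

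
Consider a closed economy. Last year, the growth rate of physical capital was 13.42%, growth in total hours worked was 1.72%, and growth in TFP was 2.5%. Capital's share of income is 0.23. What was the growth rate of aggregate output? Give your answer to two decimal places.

Aggregate output growth was 6.91%.

Labor's share = 1 − 0.23 = 0.77.
Physical capital: 0.23 × 13.42 = 3.0866 pp.
Total hours worked: 0.77 × 1.72 = 1.3244 pp.
Output growth = 2.5 + 4.411 = 6.911%.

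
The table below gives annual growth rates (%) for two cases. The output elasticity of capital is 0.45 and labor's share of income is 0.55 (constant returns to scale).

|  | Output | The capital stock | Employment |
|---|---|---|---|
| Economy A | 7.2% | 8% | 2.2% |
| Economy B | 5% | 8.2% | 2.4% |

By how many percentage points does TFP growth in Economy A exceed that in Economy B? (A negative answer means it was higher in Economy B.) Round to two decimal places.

2.40 percentage points

Labor's share = 1 − 0.45 = 0.55.
Economy A: TFP = 7.2 − 3.6 − 1.21 = 2.39%.
Economy B: TFP = 5 − 3.69 − 1.32 = -0.01%.
Difference = 2.39 − (-0.01) = 2.4 pp.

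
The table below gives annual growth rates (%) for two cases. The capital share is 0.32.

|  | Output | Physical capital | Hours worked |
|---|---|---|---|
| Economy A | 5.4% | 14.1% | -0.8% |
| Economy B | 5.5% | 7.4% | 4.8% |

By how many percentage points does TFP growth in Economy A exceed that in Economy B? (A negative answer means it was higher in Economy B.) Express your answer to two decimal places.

Labor's share = 1 − 0.32 = 0.68.
Economy A: TFP = 5.4 − 4.512 + 0.544 = 1.432%.
Economy B: TFP = 5.5 − 2.368 − 3.264 = -0.132%.
Difference = 1.432 − (-0.132) = 1.564 pp.

1.56 percentage points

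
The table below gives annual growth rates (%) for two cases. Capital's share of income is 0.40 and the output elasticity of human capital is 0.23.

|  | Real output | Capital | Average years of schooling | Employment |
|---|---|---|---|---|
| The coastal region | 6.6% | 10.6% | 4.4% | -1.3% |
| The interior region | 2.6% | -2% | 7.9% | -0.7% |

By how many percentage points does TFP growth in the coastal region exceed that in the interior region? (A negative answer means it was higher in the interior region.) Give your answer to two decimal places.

-0.01 percentage points

Labor's share = 1 − 0.4 − 0.23 = 0.37.
The coastal region: TFP = 6.6 − 4.24 − 1.012 + 0.481 = 1.829%.
The interior region: TFP = 2.6 + 0.8 − 1.817 + 0.259 = 1.842%.
Difference = 1.829 − (1.842) = -0.013 pp.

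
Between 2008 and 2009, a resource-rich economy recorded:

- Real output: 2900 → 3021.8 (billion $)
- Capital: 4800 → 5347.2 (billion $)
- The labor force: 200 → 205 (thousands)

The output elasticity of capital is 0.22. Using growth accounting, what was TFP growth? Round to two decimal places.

Real output growth = (3021.8 − 2900) / 2900 = 4.2%.
Capital growth = (5347.2 − 4800) / 4800 = 11.4%.
The labor force growth = (205 − 200) / 200 = 2.5%.
Labor's share = 1 − 0.22 = 0.78.
Capital: 0.22 × 11.4 = 2.508 pp.
The labor force: 0.78 × 2.5 = 1.95 pp.
TFP growth = 4.2 − 4.458 = -0.258%.

-0.26%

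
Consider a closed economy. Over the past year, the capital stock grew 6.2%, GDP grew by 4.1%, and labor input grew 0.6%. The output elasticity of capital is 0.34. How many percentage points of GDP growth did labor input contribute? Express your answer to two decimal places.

0.40

Labor's share = 1 − 0.34 = 0.66.
Contribution = share × growth = 0.66 × 0.6 = 0.396 pp.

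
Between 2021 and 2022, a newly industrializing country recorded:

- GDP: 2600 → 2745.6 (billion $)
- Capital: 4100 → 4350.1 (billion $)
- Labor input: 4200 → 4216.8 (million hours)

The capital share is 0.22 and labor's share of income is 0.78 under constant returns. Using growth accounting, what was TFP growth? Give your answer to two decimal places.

3.95%

GDP growth = (2745.6 − 2600) / 2600 = 5.6%.
Capital growth = (4350.1 − 4100) / 4100 = 6.1%.
Labor input growth = (4216.8 − 4200) / 4200 = 0.4%.
Labor's share = 1 − 0.22 = 0.78.
Capital: 0.22 × 6.1 = 1.342 pp.
Labor input: 0.78 × 0.4 = 0.312 pp.
TFP growth = 5.6 − 1.654 = 3.946%.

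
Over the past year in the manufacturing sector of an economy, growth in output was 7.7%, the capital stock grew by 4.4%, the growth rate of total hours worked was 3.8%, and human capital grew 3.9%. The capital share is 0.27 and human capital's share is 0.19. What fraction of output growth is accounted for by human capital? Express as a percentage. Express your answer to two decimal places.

Human capital contributed 0.19 × 3.9 = 0.741 pp.
Share of growth = 0.741 / 7.7 × 100 = 9.6234%.

9.62%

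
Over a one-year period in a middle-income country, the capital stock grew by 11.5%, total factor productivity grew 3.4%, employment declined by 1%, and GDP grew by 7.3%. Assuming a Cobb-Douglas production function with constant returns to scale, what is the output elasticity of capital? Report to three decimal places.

0.392

gY = gA + α·gK + (1−α)·gL, so gY − gA − gL = α(gK − gL).
7.3 − 3.4 + 1 = α × (11.5 − (-1)).
4.9 = 12.5 α, so α = 0.392.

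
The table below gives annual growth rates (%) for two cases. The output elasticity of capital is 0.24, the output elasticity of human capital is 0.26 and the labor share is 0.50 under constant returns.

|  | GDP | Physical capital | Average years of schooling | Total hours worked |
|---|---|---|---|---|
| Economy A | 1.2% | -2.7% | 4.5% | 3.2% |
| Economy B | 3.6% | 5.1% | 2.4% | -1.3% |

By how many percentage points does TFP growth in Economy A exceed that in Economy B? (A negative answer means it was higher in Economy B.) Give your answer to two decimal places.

Labor's share = 1 − 0.24 − 0.26 = 0.5.
Economy A: TFP = 1.2 + 0.648 − 1.17 − 1.6 = -0.922%.
Economy B: TFP = 3.6 − 1.224 − 0.624 + 0.65 = 2.402%.
Difference = -0.922 − (2.402) = -3.324 pp.

-3.32 percentage points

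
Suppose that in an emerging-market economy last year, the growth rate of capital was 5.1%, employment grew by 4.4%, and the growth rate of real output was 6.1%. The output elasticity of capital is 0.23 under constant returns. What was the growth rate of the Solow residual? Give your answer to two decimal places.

Labor's share = 1 − 0.23 = 0.77.
Capital: 0.23 × 5.1 = 1.173 pp.
Employment: 0.77 × 4.4 = 3.388 pp.
TFP growth = 6.1 − 4.561 = 1.539%.

1.54%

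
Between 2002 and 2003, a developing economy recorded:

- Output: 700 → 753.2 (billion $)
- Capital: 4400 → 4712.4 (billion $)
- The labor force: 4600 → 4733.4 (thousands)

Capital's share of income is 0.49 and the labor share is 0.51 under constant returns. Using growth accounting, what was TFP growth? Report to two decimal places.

Output growth = (753.2 − 700) / 700 = 7.6%.
Capital growth = (4712.4 − 4400) / 4400 = 7.1%.
The labor force growth = (4733.4 − 4600) / 4600 = 2.9%.
Labor's share = 1 − 0.49 = 0.51.
Capital: 0.49 × 7.1 = 3.479 pp.
The labor force: 0.51 × 2.9 = 1.479 pp.
TFP growth = 7.6 − 4.958 = 2.642%.

TFP grew 2.64%.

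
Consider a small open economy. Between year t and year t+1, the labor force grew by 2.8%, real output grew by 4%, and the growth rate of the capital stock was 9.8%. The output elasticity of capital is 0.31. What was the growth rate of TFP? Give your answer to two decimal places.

-0.97%

Labor's share = 1 − 0.31 = 0.69.
The capital stock: 0.31 × 9.8 = 3.038 pp.
The labor force: 0.69 × 2.8 = 1.932 pp.
TFP growth = 4 − 4.97 = -0.97%.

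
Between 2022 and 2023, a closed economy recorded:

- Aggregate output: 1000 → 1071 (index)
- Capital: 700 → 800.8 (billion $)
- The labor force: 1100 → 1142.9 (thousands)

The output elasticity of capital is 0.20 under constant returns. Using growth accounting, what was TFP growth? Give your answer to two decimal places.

Aggregate output growth = (1071 − 1000) / 1000 = 7.1%.
Capital growth = (800.8 − 700) / 700 = 14.4%.
The labor force growth = (1142.9 − 1100) / 1100 = 3.9%.
Labor's share = 1 − 0.2 = 0.8.
Capital: 0.2 × 14.4 = 2.88 pp.
The labor force: 0.8 × 3.9 = 3.12 pp.
TFP growth = 7.1 − 6 = 1.1%.

1.10%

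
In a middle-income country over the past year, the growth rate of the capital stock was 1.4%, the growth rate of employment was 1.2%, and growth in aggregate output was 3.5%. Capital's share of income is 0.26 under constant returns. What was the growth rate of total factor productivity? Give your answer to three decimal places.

2.248%

Labor's share = 1 − 0.26 = 0.74.
The capital stock: 0.26 × 1.4 = 0.364 pp.
Employment: 0.74 × 1.2 = 0.888 pp.
TFP growth = 3.5 − 1.252 = 2.248%.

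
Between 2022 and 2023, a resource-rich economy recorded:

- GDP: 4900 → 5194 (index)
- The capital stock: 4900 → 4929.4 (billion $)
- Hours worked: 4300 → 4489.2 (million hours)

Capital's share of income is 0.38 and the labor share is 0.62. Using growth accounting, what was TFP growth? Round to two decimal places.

3.04%

GDP growth = (5194 − 4900) / 4900 = 6%.
The capital stock growth = (4929.4 − 4900) / 4900 = 0.6%.
Hours worked growth = (4489.2 − 4300) / 4300 = 4.4%.
Labor's share = 1 − 0.38 = 0.62.
The capital stock: 0.38 × 0.6 = 0.228 pp.
Hours worked: 0.62 × 4.4 = 2.728 pp.
TFP growth = 6 − 2.956 = 3.044%.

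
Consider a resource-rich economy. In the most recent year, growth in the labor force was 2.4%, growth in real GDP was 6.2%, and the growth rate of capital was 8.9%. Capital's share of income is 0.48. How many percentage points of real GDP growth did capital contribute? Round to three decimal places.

4.272 percentage points

Contribution = share × growth = 0.48 × 8.9 = 4.272 pp.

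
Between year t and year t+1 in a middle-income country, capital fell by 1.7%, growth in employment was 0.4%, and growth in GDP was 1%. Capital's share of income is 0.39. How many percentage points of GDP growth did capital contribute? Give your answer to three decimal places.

Contribution = share × growth = 0.39 × (-1.7) = -0.663 pp.

-0.663 percentage points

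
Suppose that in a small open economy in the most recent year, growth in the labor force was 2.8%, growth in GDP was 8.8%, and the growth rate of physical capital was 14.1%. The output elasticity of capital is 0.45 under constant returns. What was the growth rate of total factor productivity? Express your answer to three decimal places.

Labor's share = 1 − 0.45 = 0.55.
Physical capital: 0.45 × 14.1 = 6.345 pp.
The labor force: 0.55 × 2.8 = 1.54 pp.
TFP growth = 8.8 − 7.885 = 0.915%.

0.915%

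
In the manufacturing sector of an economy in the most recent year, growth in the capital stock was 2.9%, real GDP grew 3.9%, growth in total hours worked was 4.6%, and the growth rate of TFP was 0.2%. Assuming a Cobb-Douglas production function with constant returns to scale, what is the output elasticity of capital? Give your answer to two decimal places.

α = 0.53

gY = gA + α·gK + (1−α)·gL, so gY − gA − gL = α(gK − gL).
3.9 − 0.2 − 4.6 = α × (2.9 − 4.6).
-0.9 = -1.7 α, so α = 0.5294.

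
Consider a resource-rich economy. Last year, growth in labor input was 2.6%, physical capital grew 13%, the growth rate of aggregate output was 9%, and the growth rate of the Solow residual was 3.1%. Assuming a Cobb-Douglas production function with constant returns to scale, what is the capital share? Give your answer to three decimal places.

gY = gA + α·gK + (1−α)·gL, so gY − gA − gL = α(gK − gL).
9 − 3.1 − 2.6 = α × (13 − 2.6).
3.3 = 10.4 α, so α = 0.31731.

α = 0.317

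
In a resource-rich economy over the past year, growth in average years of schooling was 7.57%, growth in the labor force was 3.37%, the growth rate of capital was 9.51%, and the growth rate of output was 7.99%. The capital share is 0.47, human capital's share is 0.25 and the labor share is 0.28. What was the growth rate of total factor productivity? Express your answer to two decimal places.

Labor's share = 1 − 0.47 − 0.25 = 0.28.
Capital: 0.47 × 9.51 = 4.4697 pp.
Average years of schooling: 0.25 × 7.57 = 1.8925 pp.
The labor force: 0.28 × 3.37 = 0.9436 pp.
TFP growth = 7.99 − 7.3058 = 0.6842%.

0.68%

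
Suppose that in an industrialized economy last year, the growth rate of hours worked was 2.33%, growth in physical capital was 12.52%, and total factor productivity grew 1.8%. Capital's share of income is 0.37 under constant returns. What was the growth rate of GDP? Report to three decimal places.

GDP grew 7.900%.

Labor's share = 1 − 0.37 = 0.63.
Physical capital: 0.37 × 12.52 = 4.6324 pp.
Hours worked: 0.63 × 2.33 = 1.4679 pp.
Output growth = 1.8 + 6.1003 = 7.9003%.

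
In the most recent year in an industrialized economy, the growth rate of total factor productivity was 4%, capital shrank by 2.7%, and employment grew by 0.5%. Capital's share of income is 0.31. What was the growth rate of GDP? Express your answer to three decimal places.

Labor's share = 1 − 0.31 = 0.69.
Capital: 0.31 × (-2.7) = -0.837 pp.
Employment: 0.69 × 0.5 = 0.345 pp.
Output growth = 4 + (-0.492) = 3.508%.

3.508%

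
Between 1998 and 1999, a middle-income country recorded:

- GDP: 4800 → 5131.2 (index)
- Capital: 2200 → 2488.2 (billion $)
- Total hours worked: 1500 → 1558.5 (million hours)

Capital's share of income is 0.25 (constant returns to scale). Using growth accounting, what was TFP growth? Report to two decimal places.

GDP growth = (5131.2 − 4800) / 4800 = 6.9%.
Capital growth = (2488.2 − 2200) / 2200 = 13.1%.
Total hours worked growth = (1558.5 − 1500) / 1500 = 3.9%.
Labor's share = 1 − 0.25 = 0.75.
Capital: 0.25 × 13.1 = 3.275 pp.
Total hours worked: 0.75 × 3.9 = 2.925 pp.
TFP growth = 6.9 − 6.2 = 0.7%.

TFP growth was 0.70%.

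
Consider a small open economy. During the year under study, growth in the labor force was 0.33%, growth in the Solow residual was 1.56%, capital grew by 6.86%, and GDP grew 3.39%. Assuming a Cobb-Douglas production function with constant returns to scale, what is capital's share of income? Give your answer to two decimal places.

gY = gA + α·gK + (1−α)·gL, so gY − gA − gL = α(gK − gL).
3.39 − 1.56 − 0.33 = α × (6.86 − 0.33).
1.5 = 6.53 α, so α = 0.2297.

α = 0.23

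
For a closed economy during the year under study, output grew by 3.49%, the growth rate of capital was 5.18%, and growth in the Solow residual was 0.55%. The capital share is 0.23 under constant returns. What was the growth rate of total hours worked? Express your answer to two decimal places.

Labor's share = 1 − 0.23 = 0.77.
gY = gA + 0.23×5.18 + 0.77×g.
0.77×g = 3.49 − 0.55 − 1.1914 = 1.7486.
g = 1.7486 / 0.77 = 2.2709%.

2.27%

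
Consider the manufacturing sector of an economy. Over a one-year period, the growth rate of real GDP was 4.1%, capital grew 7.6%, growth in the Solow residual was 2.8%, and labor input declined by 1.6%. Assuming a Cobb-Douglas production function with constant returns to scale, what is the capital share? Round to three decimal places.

gY = gA + α·gK + (1−α)·gL, so gY − gA − gL = α(gK − gL).
4.1 − 2.8 + 1.6 = α × (7.6 − (-1.6)).
2.9 = 9.2 α, so α = 0.31522.

The capital share is 0.315.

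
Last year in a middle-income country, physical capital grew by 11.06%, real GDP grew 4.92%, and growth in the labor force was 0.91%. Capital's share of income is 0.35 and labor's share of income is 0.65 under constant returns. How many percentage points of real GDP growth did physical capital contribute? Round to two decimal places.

Contribution = share × growth = 0.35 × 11.06 = 3.871 pp.

3.87 percentage points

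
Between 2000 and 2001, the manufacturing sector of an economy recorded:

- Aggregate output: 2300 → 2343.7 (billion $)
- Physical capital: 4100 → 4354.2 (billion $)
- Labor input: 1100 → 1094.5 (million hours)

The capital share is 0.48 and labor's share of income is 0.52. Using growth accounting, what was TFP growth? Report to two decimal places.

-0.82%

Aggregate output growth = (2343.7 − 2300) / 2300 = 1.9%.
Physical capital growth = (4354.2 − 4100) / 4100 = 6.2%.
Labor input growth = (1094.5 − 1100) / 1100 = -0.5%.
Labor's share = 1 − 0.48 = 0.52.
Physical capital: 0.48 × 6.2 = 2.976 pp.
Labor input: 0.52 × (-0.5) = -0.26 pp.
TFP growth = 1.9 − 2.716 = -0.816%.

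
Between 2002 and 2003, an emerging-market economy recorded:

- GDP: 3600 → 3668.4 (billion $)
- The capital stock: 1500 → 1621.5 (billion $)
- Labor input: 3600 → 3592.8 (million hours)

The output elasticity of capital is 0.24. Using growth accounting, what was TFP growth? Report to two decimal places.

0.11%

GDP growth = (3668.4 − 3600) / 3600 = 1.9%.
The capital stock growth = (1621.5 − 1500) / 1500 = 8.1%.
Labor input growth = (3592.8 − 3600) / 3600 = -0.2%.
Labor's share = 1 − 0.24 = 0.76.
The capital stock: 0.24 × 8.1 = 1.944 pp.
Labor input: 0.76 × (-0.2) = -0.152 pp.
TFP growth = 1.9 − 1.792 = 0.108%.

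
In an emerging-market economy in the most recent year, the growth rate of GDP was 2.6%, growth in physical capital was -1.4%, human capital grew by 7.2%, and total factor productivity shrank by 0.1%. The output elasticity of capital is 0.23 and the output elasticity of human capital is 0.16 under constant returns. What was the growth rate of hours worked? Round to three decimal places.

Labor's share = 1 − 0.23 − 0.16 = 0.61.
gY = gA + 0.23×(-1.4) + 0.16×7.2 + 0.61×g.
0.61×g = 2.6 + 0.1 − 0.83 = 1.87.
g = 1.87 / 0.61 = 3.06557%.

3.066%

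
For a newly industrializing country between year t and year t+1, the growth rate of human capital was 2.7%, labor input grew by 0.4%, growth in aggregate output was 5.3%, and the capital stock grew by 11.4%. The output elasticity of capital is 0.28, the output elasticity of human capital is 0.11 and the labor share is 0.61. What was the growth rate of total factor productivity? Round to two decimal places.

Labor's share = 1 − 0.28 − 0.11 = 0.61.
The capital stock: 0.28 × 11.4 = 3.192 pp.
Human capital: 0.11 × 2.7 = 0.297 pp.
Labor input: 0.61 × 0.4 = 0.244 pp.
TFP growth = 5.3 − 3.733 = 1.567%.

1.57%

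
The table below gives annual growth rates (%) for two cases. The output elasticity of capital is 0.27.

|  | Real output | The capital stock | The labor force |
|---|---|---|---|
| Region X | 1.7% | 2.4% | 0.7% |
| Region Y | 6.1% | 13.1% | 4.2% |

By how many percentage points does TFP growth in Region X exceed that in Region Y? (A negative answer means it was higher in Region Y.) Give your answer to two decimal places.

Labor's share = 1 − 0.27 = 0.73.
Region X: TFP = 1.7 − 0.648 − 0.511 = 0.541%.
Region Y: TFP = 6.1 − 3.537 − 3.066 = -0.503%.
Difference = 0.541 − (-0.503) = 1.044 pp.

1.04 percentage points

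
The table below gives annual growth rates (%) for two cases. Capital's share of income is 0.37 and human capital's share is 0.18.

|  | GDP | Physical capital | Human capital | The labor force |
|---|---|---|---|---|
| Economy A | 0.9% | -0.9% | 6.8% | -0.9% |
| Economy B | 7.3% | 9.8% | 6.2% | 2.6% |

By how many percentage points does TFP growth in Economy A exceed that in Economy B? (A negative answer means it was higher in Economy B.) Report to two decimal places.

Labor's share = 1 − 0.37 − 0.18 = 0.45.
Economy A: TFP = 0.9 + 0.333 − 1.224 + 0.405 = 0.414%.
Economy B: TFP = 7.3 − 3.626 − 1.116 − 1.17 = 1.388%.
Difference = 0.414 − (1.388) = -0.974 pp.

-0.97 percentage points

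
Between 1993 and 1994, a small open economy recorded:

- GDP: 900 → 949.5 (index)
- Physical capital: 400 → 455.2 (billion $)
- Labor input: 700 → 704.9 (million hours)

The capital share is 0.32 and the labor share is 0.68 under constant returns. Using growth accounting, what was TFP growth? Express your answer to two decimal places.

0.61%

GDP growth = (949.5 − 900) / 900 = 5.5%.
Physical capital growth = (455.2 − 400) / 400 = 13.8%.
Labor input growth = (704.9 − 700) / 700 = 0.7%.
Labor's share = 1 − 0.32 = 0.68.
Physical capital: 0.32 × 13.8 = 4.416 pp.
Labor input: 0.68 × 0.7 = 0.476 pp.
TFP growth = 5.5 − 4.892 = 0.608%.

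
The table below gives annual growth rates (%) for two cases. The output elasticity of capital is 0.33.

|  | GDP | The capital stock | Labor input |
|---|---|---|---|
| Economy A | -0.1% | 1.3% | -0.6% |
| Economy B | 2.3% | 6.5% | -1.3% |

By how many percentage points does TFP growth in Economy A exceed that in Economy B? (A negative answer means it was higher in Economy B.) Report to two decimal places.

-1.15 percentage points

Labor's share = 1 − 0.33 = 0.67.
Economy A: TFP = -0.1 − 0.429 + 0.402 = -0.127%.
Economy B: TFP = 2.3 − 2.145 + 0.871 = 1.026%.
Difference = -0.127 − (1.026) = -1.153 pp.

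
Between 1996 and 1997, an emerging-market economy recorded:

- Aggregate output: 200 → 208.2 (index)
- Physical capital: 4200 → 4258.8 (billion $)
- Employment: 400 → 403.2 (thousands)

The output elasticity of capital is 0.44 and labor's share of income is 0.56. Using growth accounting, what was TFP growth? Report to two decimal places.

3.04%

Aggregate output growth = (208.2 − 200) / 200 = 4.1%.
Physical capital growth = (4258.8 − 4200) / 4200 = 1.4%.
Employment growth = (403.2 − 400) / 400 = 0.8%.
Labor's share = 1 − 0.44 = 0.56.
Physical capital: 0.44 × 1.4 = 0.616 pp.
Employment: 0.56 × 0.8 = 0.448 pp.
TFP growth = 4.1 − 1.064 = 3.036%.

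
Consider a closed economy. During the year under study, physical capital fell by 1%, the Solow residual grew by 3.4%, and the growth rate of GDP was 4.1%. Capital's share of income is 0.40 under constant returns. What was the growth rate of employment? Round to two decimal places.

Labor's share = 1 − 0.4 = 0.6.
gY = gA + 0.4×(-1) + 0.6×g.
0.6×g = 4.1 − 3.4 + 0.4 = 1.1.
g = 1.1 / 0.6 = 1.8333%.

1.83%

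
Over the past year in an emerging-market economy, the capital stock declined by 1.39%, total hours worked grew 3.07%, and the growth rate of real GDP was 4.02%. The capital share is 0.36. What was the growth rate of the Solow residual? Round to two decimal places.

The Solow residual growth was 2.56%.

Labor's share = 1 − 0.36 = 0.64.
The capital stock: 0.36 × (-1.39) = -0.5004 pp.
Total hours worked: 0.64 × 3.07 = 1.9648 pp.
TFP growth = 4.02 − 1.4644 = 2.5556%.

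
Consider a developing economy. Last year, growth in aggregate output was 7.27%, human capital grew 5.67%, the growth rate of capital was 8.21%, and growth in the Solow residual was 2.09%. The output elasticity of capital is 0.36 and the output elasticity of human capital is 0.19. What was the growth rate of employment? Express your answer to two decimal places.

Labor's share = 1 − 0.36 − 0.19 = 0.45.
gY = gA + 0.36×8.21 + 0.19×5.67 + 0.45×g.
0.45×g = 7.27 − 2.09 − 4.0329 = 1.1471.
g = 1.1471 / 0.45 = 2.5491%.

2.55%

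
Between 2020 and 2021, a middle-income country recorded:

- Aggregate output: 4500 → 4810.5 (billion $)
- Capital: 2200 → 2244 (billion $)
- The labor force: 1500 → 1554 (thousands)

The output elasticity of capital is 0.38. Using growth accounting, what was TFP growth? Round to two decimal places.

TFP growth was 3.91%.

Aggregate output growth = (4810.5 − 4500) / 4500 = 6.9%.
Capital growth = (2244 − 2200) / 2200 = 2%.
The labor force growth = (1554 − 1500) / 1500 = 3.6%.
Labor's share = 1 − 0.38 = 0.62.
Capital: 0.38 × 2 = 0.76 pp.
The labor force: 0.62 × 3.6 = 2.232 pp.
TFP growth = 6.9 − 2.992 = 3.908%.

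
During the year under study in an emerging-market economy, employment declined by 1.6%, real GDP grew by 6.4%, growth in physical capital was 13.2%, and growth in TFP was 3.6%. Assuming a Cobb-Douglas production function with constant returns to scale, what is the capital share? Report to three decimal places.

gY = gA + α·gK + (1−α)·gL, so gY − gA − gL = α(gK − gL).
6.4 − 3.6 + 1.6 = α × (13.2 − (-1.6)).
4.4 = 14.8 α, so α = 0.2973.

α = 0.297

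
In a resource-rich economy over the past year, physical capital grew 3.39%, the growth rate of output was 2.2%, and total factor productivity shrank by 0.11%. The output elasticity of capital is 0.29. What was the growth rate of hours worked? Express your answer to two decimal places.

1.87%

Labor's share = 1 − 0.29 = 0.71.
gY = gA + 0.29×3.39 + 0.71×g.
0.71×g = 2.2 + 0.11 − 0.9831 = 1.3269.
g = 1.3269 / 0.71 = 1.8689%.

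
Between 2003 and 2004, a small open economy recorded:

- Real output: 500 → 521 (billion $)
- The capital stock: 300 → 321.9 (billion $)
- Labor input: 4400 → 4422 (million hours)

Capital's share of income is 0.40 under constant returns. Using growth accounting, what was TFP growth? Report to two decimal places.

0.98%

Real output growth = (521 − 500) / 500 = 4.2%.
The capital stock growth = (321.9 − 300) / 300 = 7.3%.
Labor input growth = (4422 − 4400) / 4400 = 0.5%.
Labor's share = 1 − 0.4 = 0.6.
The capital stock: 0.4 × 7.3 = 2.92 pp.
Labor input: 0.6 × 0.5 = 0.3 pp.
TFP growth = 4.2 − 3.22 = 0.98%.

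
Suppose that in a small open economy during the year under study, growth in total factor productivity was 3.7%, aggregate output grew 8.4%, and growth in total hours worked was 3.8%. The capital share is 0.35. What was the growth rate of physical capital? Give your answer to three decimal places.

Labor's share = 1 − 0.35 = 0.65.
gY = gA + 0.65×3.8 + 0.35×g.
0.35×g = 8.4 − 3.7 − 2.47 = 2.23.
g = 2.23 / 0.35 = 6.37143%.

6.371%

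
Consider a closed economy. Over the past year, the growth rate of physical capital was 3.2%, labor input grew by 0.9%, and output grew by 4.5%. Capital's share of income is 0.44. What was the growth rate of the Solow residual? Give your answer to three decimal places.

Labor's share = 1 − 0.44 = 0.56.
Physical capital: 0.44 × 3.2 = 1.408 pp.
Labor input: 0.56 × 0.9 = 0.504 pp.
TFP growth = 4.5 − 1.912 = 2.588%.

2.588%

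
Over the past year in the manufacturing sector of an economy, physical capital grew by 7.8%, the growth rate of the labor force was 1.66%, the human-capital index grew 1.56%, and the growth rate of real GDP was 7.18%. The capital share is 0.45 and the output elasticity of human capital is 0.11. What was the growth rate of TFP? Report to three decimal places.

Labor's share = 1 − 0.45 − 0.11 = 0.44.
Physical capital: 0.45 × 7.8 = 3.51 pp.
The human-capital index: 0.11 × 1.56 = 0.1716 pp.
The labor force: 0.44 × 1.66 = 0.7304 pp.
TFP growth = 7.18 − 4.412 = 2.768%.

2.768%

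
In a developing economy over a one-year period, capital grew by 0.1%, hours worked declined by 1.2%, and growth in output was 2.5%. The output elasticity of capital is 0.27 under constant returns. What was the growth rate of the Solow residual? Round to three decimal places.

The Solow residual grew 3.349%.

Labor's share = 1 − 0.27 = 0.73.
Capital: 0.27 × 0.1 = 0.027 pp.
Hours worked: 0.73 × (-1.2) = -0.876 pp.
TFP growth = 2.5 + 0.849 = 3.349%.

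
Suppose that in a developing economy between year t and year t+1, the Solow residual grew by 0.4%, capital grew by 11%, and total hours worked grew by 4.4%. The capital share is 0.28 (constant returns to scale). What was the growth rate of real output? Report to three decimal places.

6.648%

Labor's share = 1 − 0.28 = 0.72.
Capital: 0.28 × 11 = 3.08 pp.
Total hours worked: 0.72 × 4.4 = 3.168 pp.
Output growth = 0.4 + 6.248 = 6.648%.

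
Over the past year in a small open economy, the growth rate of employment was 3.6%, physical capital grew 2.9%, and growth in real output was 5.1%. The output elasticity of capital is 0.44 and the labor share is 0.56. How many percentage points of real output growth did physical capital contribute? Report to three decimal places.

1.276

Contribution = share × growth = 0.44 × 2.9 = 1.276 pp.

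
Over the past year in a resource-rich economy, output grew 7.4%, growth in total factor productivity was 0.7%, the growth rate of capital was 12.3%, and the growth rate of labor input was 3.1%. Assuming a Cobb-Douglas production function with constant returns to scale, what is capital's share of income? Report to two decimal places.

Capital's share of income is 0.39.

gY = gA + α·gK + (1−α)·gL, so gY − gA − gL = α(gK − gL).
7.4 − 0.7 − 3.1 = α × (12.3 − 3.1).
3.6 = 9.2 α, so α = 0.3913.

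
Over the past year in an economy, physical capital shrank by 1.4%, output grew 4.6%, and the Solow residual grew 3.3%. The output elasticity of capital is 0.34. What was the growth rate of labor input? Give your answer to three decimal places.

Labor input growth was 2.691%.

Labor's share = 1 − 0.34 = 0.66.
gY = gA + 0.34×(-1.4) + 0.66×g.
0.66×g = 4.6 − 3.3 + 0.476 = 1.776.
g = 1.776 / 0.66 = 2.69091%.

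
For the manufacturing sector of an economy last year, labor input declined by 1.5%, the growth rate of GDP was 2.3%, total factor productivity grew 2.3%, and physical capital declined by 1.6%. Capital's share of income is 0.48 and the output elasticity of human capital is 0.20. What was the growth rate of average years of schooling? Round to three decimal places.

Labor's share = 1 − 0.48 − 0.2 = 0.32.
gY = gA + 0.48×(-1.6) + 0.32×(-1.5) + 0.2×g.
0.2×g = 2.3 − 2.3 + 1.248 = 1.248.
g = 1.248 / 0.2 = 6.24%.

6.240%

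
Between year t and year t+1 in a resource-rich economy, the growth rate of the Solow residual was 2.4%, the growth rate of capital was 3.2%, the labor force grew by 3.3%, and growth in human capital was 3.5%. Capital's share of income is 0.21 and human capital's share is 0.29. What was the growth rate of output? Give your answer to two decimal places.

Labor's share = 1 − 0.21 − 0.29 = 0.5.
Capital: 0.21 × 3.2 = 0.672 pp.
Human capital: 0.29 × 3.5 = 1.015 pp.
The labor force: 0.5 × 3.3 = 1.65 pp.
Output growth = 2.4 + 3.337 = 5.737%.

Output growth was 5.74%.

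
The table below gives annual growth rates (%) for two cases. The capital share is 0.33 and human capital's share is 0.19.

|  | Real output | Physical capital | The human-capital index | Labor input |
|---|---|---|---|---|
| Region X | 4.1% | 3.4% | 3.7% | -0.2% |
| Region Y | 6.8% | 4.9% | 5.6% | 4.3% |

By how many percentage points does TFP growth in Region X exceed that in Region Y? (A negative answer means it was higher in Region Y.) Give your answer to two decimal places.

Labor's share = 1 − 0.33 − 0.19 = 0.48.
Region X: TFP = 4.1 − 1.122 − 0.703 + 0.096 = 2.371%.
Region Y: TFP = 6.8 − 1.617 − 1.064 − 2.064 = 2.055%.
Difference = 2.371 − (2.055) = 0.316 pp.

0.32 percentage points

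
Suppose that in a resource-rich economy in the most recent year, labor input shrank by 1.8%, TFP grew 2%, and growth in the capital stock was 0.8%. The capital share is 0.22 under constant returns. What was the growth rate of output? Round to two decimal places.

Labor's share = 1 − 0.22 = 0.78.
The capital stock: 0.22 × 0.8 = 0.176 pp.
Labor input: 0.78 × (-1.8) = -1.404 pp.
Output growth = 2 + (-1.228) = 0.772%.

0.77%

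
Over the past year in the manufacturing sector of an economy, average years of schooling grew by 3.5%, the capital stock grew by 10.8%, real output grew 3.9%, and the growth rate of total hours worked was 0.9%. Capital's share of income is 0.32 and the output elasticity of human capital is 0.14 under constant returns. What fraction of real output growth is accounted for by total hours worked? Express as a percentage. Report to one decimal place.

Labor's share = 1 − 0.32 − 0.14 = 0.54.
Total hours worked contributed 0.54 × 0.9 = 0.486 pp.
Share of growth = 0.486 / 3.9 × 100 = 12.462%.

12.5%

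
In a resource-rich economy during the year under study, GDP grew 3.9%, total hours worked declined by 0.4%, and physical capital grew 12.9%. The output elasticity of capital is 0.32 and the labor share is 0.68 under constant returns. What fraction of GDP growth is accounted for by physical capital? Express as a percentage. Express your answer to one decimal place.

105.8%

Physical capital contributed 0.32 × 12.9 = 4.128 pp.
Share of growth = 4.128 / 3.9 × 100 = 105.846%.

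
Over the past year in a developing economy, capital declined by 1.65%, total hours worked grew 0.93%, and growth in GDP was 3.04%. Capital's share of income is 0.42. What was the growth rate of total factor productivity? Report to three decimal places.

Labor's share = 1 − 0.42 = 0.58.
Capital: 0.42 × (-1.65) = -0.693 pp.
Total hours worked: 0.58 × 0.93 = 0.5394 pp.
TFP growth = 3.04 + 0.1536 = 3.1936%.

3.194%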